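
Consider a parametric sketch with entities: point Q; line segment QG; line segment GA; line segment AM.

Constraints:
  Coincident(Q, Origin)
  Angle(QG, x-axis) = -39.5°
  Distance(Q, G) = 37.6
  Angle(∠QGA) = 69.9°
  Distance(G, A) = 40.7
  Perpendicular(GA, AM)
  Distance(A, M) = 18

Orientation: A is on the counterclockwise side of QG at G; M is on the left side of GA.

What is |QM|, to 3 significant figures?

32.7

Q is at the origin; QG runs at -39.5° with length 37.6, so G = 37.6·(cos -39.5°, sin -39.5°) = (29.0, -23.9). ∠QGA = 69.9°, so GA runs at -39.5° + (180° − 69.9°) = 70.6° from the x-axis; with |GA| = 40.7, A = G + 40.7·(cos 70.6°, sin 70.6°) = (42.5, 14.5). GA is perpendicular to AM; with |AM| = 18.0 on the left of GA, M = A + 18.0·(-0.943, 0.332) = (25.6, 20.5). Then |QM| = |M − Q| = 32.7.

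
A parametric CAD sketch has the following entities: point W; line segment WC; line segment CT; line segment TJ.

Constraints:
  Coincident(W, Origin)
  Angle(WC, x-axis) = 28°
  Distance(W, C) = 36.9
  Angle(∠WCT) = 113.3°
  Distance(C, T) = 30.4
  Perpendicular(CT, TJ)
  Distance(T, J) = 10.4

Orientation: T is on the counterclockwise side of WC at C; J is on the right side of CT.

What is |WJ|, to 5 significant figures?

63.137

W is at the origin; WC runs at 28.0° with length 36.9, so C = 36.9·(cos 28.0°, sin 28.0°) = (32.581, 17.324). ∠WCT = 113.3°, so CT runs at 28.0° + (180° − 113.3°) = 94.700° from the x-axis; with |CT| = 30.4, T = C + 30.4·(cos 94.700°, sin 94.700°) = (30.090, 47.621). CT ⟂ TJ; with |TJ| = 10.4 on the right of CT, J = T + 10.4·(0.99664, 0.081939) = (40.455, 48.473). Then |WJ| = |J − W| = 63.137.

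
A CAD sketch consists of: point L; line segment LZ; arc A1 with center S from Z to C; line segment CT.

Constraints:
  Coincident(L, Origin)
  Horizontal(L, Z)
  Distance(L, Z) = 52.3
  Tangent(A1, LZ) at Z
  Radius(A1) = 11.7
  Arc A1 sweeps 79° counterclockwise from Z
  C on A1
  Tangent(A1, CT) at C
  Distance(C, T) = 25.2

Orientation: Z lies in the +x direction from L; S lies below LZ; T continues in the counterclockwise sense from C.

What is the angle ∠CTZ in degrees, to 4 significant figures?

14.47°

L is at the origin; LZ is horizontal with |LZ| = 52.3 and Z on the +x side, so Z = (52.30, 0.000). A1 meets LZ tangentially, so SZ is at right angles to LZ, so S = Z + (0, -11.7) = (52.30, -11.70). On A1, Z sits at bearing 90° from S; a 79° counterclockwise sweep puts C at bearing 169°, so C = S + 11.7·(cos 169°, sin 169°) = (40.81, -9.468). A1 meets CT tangentially, so SC is at right angles to CT, so CT runs along (−sin 169°, cos 169°); with |CT| = 25.2, T = (36.01, -34.20). Then cos ∠CTZ = TC·TZ / (|TC||TZ|), giving 14.47°.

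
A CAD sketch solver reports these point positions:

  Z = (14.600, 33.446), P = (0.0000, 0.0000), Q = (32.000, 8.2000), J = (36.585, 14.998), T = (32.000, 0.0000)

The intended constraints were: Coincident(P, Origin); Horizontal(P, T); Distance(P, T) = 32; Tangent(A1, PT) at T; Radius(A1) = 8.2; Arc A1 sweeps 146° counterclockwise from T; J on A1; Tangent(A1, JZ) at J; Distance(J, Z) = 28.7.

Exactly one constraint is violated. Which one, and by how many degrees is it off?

Tangent(A1, JZ) at J — off by 6.00°.

P = (0.00, 0.00) ✓; P.y = 0.00, T.y = 0.00 ✓; |PT| = 32.00 ✓; ∠(QT, TP) = 90.00° ✓; |QT| = 8.200 ✓; bearing(Q→J) − bearing(Q→T) = 146.0° ✓; |QJ| = 8.200 ✓; ∠(QJ, JZ) = 96.00° ✗; |JZ| = 28.70 ✓.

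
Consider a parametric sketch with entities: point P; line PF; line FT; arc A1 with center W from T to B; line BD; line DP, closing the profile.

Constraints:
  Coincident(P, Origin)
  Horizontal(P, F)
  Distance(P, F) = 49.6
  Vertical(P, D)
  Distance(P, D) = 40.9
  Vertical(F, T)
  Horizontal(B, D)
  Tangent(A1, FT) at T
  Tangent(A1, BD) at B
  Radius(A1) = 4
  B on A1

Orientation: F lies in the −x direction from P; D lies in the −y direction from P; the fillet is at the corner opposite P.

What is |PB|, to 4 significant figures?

61.25

The virtual corner opposite P is at (-49.60, -40.90). Since A1 is tangent to FT there, WT ⟂ FT and since A1 is tangent to BD there, WB ⟂ BD, with radius 4.0, so the center W sits 4.0 in from both sides at W = (-45.60, -36.90). That places the tangent points at T = (-49.60, -36.90) on FT and B = (-45.60, -40.90) on BD. Then |PB| = |B − P| = 61.25.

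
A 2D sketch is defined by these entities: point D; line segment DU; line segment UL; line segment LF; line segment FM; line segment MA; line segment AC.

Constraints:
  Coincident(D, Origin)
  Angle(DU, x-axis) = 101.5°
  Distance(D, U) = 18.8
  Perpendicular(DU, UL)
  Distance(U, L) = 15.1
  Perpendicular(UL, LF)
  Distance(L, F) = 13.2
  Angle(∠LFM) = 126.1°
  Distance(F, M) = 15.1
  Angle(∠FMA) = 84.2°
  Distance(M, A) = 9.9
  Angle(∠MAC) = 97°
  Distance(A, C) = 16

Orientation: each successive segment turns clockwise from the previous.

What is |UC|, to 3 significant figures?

11.3

D is at the origin; DU runs at 101.5° with length 18.8, so U = (-3.75, 18.4). The perpendicularity gives UL at right angles to DU, so UL runs at 11.5°; with |UL| = 15.1, L = (11.0, 21.4). UL is perpendicular to LF, so LF runs at -78.5°; with |LF| = 13.2, F = (13.7, 8.50). ∠LFM = 126.1° gives FM at -132° from the x-axis; with |FM| = 15.1, M = (3.50, -2.65). ∠FMA = 84.2° gives MA at 132° from the x-axis; with |MA| = 9.9, A = (-3.10, 4.73). ∠MAC = 97.0° gives AC at 48.8° from the x-axis; with |AC| = 16.0, C = (7.44, 16.8). Then |UC| = |C − U| = 11.3.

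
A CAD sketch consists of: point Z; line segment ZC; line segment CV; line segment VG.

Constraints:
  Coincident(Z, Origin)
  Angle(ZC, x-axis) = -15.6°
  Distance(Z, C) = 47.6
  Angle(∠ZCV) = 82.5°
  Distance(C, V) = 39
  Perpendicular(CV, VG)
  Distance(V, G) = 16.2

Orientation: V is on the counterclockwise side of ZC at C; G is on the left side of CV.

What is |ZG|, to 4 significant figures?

45.12

Z is at the origin; ZC runs at -15.6° with length 47.6, so C = 47.6·(cos -15.6°, sin -15.6°) = (45.85, -12.80). ∠ZCV = 82.5°, so CV runs at -15.6° + (180° − 82.5°) = 81.90° from the x-axis; with |CV| = 39.0, V = C + 39.0·(cos 81.90°, sin 81.90°) = (51.34, 25.81). CV is perpendicular to VG; with |VG| = 16.2 on the left of CV, G = V + 16.2·(-0.9900, 0.1409) = (35.30, 28.09). Then |ZG| = |G − Z| = 45.12.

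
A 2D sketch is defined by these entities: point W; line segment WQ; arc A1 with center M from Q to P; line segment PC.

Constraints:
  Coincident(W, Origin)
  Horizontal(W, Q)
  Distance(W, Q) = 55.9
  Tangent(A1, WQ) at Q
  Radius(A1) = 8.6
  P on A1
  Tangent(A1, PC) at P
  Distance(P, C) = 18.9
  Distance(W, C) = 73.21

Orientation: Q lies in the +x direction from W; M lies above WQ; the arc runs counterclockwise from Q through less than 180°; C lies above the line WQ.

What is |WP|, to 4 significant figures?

64.56

W is at the origin; W and Q share the same y with |WQ| = 55.9 and Q on the +x side, so Q = (55.90, 0.000). Since A1 is tangent to WQ there, MQ ⟂ WQ, so M = Q + (0, 8.6) = (55.90, 8.600). Since MP ⟂ PC (tangency), |MC| = √(8.6² + 18.9²) = 20.76 regardless of where P sits on A1. So C lies on both circle(W, 73.21) and circle(M, 20.76); the above-WQ intersection is C = (68.88, 24.81). P is the foot of the tangent from C: P = (64.24, 6.488).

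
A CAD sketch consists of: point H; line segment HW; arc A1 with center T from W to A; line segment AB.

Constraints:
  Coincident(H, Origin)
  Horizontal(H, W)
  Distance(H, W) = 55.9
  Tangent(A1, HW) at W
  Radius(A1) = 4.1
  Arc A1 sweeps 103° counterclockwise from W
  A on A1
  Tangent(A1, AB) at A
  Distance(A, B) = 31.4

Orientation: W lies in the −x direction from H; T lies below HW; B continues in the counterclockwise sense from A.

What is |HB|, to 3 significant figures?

63.7

H is at the origin; H and W share the same y with |HW| = 55.9 and W on the −x side, so W = (-55.9, 0.00). Tangency of A1 to HW means the radius TW is perpendicular to HW, so T = W + (0, -4.1) = (-55.9, -4.10). On A1, W sits at bearing 90° from T; a 103° counterclockwise sweep puts A at bearing 193°, so A = T + 4.1·(cos 193°, sin 193°) = (-59.9, -5.02). The tangent condition forces TA to be normal to AB, so AB runs along (−sin 193°, cos 193°); with |AB| = 31.4, B = (-52.8, -35.6). Then |HB| = |B − H| = 63.7.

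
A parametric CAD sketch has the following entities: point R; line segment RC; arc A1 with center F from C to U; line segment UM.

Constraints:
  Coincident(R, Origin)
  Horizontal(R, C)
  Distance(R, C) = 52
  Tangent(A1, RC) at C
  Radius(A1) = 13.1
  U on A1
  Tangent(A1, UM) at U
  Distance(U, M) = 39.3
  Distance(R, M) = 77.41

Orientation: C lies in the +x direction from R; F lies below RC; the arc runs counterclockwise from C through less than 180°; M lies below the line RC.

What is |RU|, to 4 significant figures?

43.84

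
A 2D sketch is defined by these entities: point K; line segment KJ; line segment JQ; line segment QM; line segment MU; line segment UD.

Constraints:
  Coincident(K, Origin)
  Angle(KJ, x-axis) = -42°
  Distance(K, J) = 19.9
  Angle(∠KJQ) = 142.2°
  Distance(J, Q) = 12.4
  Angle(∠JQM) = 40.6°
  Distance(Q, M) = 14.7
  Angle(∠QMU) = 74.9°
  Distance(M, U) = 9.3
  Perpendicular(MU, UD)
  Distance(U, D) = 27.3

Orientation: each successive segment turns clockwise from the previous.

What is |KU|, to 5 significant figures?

17.014

K is at the origin; KJ runs at -42.0° with length 19.9, so J = (14.789, -13.316). ∠KJQ = 142.2° gives JQ at -79.800° from the x-axis; with |JQ| = 12.4, Q = (16.984, -25.520). ∠JQM = 40.6° gives QM at 140.80° from the x-axis; with |QM| = 14.7, M = (5.5927, -16.229). ∠QMU = 74.9° gives MU at 35.700° from the x-axis; with |MU| = 9.3, U = (13.145, -10.802). Then |KU| = |U − K| = 17.014.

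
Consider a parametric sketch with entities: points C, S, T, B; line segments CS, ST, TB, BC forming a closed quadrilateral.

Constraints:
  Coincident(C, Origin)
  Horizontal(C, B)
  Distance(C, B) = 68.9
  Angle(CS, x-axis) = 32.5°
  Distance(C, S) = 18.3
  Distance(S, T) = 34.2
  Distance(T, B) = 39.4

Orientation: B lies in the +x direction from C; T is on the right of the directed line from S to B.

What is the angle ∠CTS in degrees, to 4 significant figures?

27.96°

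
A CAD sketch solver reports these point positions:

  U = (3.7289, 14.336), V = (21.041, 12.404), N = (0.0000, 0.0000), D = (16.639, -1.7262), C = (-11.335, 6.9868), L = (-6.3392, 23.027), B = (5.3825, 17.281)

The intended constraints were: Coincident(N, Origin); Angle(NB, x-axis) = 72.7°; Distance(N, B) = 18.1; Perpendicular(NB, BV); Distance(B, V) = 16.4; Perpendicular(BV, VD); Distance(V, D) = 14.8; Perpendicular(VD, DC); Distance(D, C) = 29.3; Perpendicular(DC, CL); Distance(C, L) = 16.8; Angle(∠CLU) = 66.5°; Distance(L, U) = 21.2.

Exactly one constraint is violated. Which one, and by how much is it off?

Distance(L, U) = 21.2 — off by 7.90.

N = (0.00, 0.00) ✓; NB at 72.70° ✓; |NB| = 18.10 ✓; ∠(NB, BV) = 90.00° ✓; |BV| = 16.40 ✓; ∠(BV, VD) = 90.00° ✓; |VD| = 14.80 ✓; ∠(VD, DC) = 90.00° ✓; |DC| = 29.30 ✓; ∠(DC, CL) = 90.00° ✓; |CL| = 16.80 ✓; ∠CLU = 66.50° ✓; |LU| = 13.30 ✗.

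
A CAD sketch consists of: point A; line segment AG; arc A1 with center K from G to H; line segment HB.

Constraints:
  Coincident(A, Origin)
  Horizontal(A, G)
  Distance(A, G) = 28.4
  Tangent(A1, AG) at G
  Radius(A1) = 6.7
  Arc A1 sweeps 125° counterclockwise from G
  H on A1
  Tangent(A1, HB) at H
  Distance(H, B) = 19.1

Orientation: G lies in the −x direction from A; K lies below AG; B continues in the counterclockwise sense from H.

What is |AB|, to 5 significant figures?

34.811

On A1, G sits at bearing 90° from K; a 125° counterclockwise sweep puts H at bearing 215°, so H = K + 6.7·(cos 215°, sin 215°) = (-33.888, -10.543). A1 meets HB tangentially, so KH is at right angles to HB, so HB runs along (−sin 215°, cos 215°); with |HB| = 19.1, B = (-22.933, -26.189). Then |AB| = |B − A| = 34.811.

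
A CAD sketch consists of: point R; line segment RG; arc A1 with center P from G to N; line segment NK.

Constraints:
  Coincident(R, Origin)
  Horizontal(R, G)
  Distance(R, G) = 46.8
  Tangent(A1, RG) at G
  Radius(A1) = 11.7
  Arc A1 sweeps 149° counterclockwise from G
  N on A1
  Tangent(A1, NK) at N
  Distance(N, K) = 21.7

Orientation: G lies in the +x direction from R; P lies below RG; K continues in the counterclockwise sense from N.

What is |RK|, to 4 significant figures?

67.88

On A1, G sits at bearing 90° from P; a 149° counterclockwise sweep puts N at bearing 239°, so N = P + 11.7·(cos 239°, sin 239°) = (40.77, -21.73). Tangency of A1 to NK means the radius PN is perpendicular to NK, so NK runs along (−sin 239°, cos 239°); with |NK| = 21.7, K = (59.37, -32.91). Then |RK| = |K − R| = 67.88.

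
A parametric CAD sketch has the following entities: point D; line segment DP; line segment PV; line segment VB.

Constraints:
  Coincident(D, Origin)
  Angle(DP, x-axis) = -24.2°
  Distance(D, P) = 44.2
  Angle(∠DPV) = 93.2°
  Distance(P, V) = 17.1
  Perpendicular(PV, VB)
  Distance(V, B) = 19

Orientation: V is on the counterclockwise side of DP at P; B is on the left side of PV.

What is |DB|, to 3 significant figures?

31.9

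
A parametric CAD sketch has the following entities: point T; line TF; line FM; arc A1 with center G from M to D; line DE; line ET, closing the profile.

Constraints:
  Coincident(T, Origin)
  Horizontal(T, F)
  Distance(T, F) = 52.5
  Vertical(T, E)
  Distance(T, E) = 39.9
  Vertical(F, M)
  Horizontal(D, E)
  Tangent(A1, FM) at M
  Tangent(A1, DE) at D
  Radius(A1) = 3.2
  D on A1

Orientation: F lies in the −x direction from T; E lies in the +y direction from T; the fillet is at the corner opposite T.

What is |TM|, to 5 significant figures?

64.056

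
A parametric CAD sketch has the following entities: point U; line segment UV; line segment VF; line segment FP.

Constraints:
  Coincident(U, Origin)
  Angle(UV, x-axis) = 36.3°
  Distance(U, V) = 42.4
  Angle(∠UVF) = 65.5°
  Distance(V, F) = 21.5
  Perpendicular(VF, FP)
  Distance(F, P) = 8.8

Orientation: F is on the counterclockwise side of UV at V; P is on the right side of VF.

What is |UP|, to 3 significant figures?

47.5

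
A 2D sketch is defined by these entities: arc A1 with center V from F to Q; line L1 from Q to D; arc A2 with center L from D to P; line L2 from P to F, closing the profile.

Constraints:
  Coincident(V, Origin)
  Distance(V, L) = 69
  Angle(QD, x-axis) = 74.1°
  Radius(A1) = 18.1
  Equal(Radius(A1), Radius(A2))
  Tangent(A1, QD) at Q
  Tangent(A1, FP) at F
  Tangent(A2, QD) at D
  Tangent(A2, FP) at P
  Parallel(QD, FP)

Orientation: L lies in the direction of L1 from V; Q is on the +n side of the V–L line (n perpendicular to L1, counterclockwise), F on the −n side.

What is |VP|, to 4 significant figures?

71.33

Tangency of A1 to both parallel lines with radius 18.1 puts Q and F at V ± 18.1·n: Q = (-17.41, 4.959), F = (17.41, -4.959). Equal radii place D and P the same way about L: D = L + 18.1·n = (1.496, 71.32), P = L − 18.1·n = (36.31, 61.40). Then |VP| = |P − V| = 71.33.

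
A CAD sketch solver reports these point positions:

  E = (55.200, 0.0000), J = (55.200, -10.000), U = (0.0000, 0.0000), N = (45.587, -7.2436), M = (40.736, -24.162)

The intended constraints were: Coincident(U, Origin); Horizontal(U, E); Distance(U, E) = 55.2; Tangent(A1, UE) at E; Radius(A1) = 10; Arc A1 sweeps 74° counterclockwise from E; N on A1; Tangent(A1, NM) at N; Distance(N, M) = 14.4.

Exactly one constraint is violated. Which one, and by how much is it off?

Distance(N, M) = 14.4 — off by 3.20.

U = (0.00, 0.00) ✓; U.y = 0.00, E.y = 0.00 ✓; |UE| = 55.20 ✓; ∠(JE, EU) = 90.00° ✓; |JE| = 10.00 ✓; bearing(J→N) − bearing(J→E) = 74.00° ✓; |JN| = 10.00 ✓; ∠(JN, NM) = 90.00° ✓; |NM| = 17.60 ✗.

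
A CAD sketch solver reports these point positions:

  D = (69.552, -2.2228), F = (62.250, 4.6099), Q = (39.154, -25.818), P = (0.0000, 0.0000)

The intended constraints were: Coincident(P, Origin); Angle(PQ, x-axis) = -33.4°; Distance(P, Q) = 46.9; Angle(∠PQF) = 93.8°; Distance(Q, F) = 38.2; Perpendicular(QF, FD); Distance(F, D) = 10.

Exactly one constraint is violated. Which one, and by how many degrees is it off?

Perpendicular(QF, FD) — off by 5.90°.

P = (0.00, 0.00) ✓; PQ at -33.40° ✓; |PQ| = 46.90 ✓; ∠PQF = 93.80° ✓; |QF| = 38.20 ✓; ∠(QF, FD) = 95.90° ✗; |FD| = 10.00 ✓.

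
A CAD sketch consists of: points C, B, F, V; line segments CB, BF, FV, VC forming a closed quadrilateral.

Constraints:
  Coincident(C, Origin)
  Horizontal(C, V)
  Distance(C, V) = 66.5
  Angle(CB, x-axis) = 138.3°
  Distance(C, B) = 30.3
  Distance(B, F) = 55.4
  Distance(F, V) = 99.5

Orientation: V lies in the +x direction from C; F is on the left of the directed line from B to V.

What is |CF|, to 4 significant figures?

71.79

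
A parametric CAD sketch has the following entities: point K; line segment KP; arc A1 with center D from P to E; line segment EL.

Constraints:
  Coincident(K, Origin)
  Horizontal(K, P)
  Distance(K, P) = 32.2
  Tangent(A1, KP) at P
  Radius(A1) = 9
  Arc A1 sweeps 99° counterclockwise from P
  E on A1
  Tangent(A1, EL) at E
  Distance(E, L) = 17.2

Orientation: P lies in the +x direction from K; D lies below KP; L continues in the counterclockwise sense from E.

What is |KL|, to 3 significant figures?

37.8

K is at the origin; K and P share the same y with |KP| = 32.2 and P on the +x side, so P = (32.2, 0.00). A1 meets KP tangentially, so DP is at right angles to KP, so D = P + (0, -9) = (32.2, -9.00). On A1, P sits at bearing 90° from D; a 99° counterclockwise sweep puts E at bearing 189°, so E = D + 9.0·(cos 189°, sin 189°) = (23.3, -10.4). Since A1 is tangent to EL there, DE ⟂ EL, so EL runs along (−sin 189°, cos 189°); with |EL| = 17.2, L = (26.0, -27.4). Then |KL| = |L − K| = 37.8.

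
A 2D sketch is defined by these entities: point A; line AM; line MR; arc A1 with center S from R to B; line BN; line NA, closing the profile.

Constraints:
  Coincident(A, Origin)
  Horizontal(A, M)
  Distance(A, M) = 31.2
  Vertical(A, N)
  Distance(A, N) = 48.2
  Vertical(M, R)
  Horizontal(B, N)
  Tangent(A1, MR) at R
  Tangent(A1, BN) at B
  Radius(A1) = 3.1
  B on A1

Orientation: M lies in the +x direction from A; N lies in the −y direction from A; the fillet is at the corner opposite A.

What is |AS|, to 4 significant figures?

53.14

A is at the origin; AM is horizontal with |AM| = 31.2 and M on the +x side, so M = (31.20, 0.000). A and N share the same x with |AN| = 48.2 and N on the −y side, so N = (0.000, -48.20). The virtual corner opposite A is at (31.20, -48.20). Tangency of A1 to MR means the radius SR is perpendicular to MR and since A1 is tangent to BN there, SB ⟂ BN, with radius 3.1, so the center S sits 3.1 in from both sides at S = (28.10, -45.10). Then |AS| = |S − A| = 53.14.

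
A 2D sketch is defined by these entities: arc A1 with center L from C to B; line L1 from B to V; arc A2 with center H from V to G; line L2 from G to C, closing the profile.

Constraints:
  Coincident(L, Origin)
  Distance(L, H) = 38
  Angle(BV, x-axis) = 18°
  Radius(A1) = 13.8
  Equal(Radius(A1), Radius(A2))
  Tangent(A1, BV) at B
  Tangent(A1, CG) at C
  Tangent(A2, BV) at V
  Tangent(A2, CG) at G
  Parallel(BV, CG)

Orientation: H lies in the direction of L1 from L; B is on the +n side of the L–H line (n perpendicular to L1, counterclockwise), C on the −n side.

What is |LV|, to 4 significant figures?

40.43

The slot axis is L1's direction at 18.0°, so u = (cos 18.0°, sin 18.0°) = (0.9511, 0.3090) and n = (−sin 18.0°, cos 18.0°) = (-0.3090, 0.9511). L is at the origin and H lies 38.0 along u from L, so H = 38.0·u = (36.14, 11.74). Tangency of A1 to both parallel lines with radius 13.8 puts B and C at L ± 13.8·n: B = (-4.264, 13.12), C = (4.264, -13.12). Equal radii place V and G the same way about H: V = H + 13.8·n = (31.88, 24.87), G = H − 13.8·n = (40.40, -1.382). Then |LV| = |V − L| = 40.43.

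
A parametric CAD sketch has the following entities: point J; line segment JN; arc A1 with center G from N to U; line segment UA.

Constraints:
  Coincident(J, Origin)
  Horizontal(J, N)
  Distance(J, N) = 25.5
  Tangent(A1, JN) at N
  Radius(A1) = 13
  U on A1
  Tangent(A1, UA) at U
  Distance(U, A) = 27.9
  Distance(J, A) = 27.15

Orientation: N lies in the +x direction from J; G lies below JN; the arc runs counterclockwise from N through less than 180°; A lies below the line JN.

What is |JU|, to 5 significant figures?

16.037

Checks: ∠(GN, NJ) = 90.00° ✓; |GN| = 13.00 ✓; |GU| = 13.00 ✓; ∠(GU, UA) = 90.00° ✓; |UA| = 27.90 ✓; |JA| = 27.15 ✓.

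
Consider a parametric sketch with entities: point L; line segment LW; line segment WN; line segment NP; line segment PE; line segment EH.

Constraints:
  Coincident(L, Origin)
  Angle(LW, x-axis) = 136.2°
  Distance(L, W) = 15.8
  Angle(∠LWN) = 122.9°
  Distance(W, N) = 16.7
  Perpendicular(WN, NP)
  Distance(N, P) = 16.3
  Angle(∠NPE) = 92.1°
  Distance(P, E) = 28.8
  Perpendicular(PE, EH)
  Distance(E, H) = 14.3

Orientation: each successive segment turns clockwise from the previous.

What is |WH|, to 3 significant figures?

13.0

L is at the origin; LW runs at 136.2° with length 15.8, so W = (-11.4, 10.9). ∠LWN = 122.9° gives WN at 79.1° from the x-axis; with |WN| = 16.7, N = (-8.25, 27.3). WN ⟂ NP, so NP runs at -10.9°; with |NP| = 16.3, P = (7.76, 24.3). ∠NPE = 92.1° gives PE at -98.8° from the x-axis; with |PE| = 28.8, E = (3.35, -4.21). PE is perpendicular to EH, so EH runs at 171°; with |EH| = 14.3, H = (-10.8, -2.02). Then |WH| = |H − W| = 13.0.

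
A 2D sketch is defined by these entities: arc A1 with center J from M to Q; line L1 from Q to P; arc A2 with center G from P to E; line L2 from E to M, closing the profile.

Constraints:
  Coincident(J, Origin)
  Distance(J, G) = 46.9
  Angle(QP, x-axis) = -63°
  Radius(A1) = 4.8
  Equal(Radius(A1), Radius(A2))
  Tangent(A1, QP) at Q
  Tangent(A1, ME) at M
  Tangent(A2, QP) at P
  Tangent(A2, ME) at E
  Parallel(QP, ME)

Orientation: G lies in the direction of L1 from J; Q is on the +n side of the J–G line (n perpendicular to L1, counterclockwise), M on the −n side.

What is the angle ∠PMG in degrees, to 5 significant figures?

5.7245°

The slot axis is L1's direction at -63.0°, so u = (cos -63.0°, sin -63.0°) = (0.45399, -0.89101) and n = (−sin -63.0°, cos -63.0°) = (0.89101, 0.45399). J is at the origin and G lies 46.9 along u from J, so G = 46.9·u = (21.292, -41.788). Tangency of A1 to both parallel lines with radius 4.8 puts Q and M at J ± 4.8·n: Q = (4.2768, 2.1792), M = (-4.2768, -2.1792). Equal radii place P and E the same way about G: P = G + 4.8·n = (25.569, -39.609), E = G − 4.8·n = (17.015, -43.967). Then cos ∠PMG = MP·MG / (|MP||MG|), giving 5.7245°.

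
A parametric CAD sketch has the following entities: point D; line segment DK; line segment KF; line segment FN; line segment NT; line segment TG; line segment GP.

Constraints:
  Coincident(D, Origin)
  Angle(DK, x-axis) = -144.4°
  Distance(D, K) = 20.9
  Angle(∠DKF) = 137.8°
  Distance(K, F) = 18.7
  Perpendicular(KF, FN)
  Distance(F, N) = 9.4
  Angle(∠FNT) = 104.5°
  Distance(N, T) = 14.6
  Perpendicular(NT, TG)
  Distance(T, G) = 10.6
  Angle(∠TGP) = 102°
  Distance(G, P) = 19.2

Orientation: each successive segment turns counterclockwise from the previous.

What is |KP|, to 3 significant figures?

19.9

The perpendicularity gives TG at right angles to NT, so TG runs at 153°; with |TG| = 10.6, G = (-14.7, -14.6). ∠TGP = 102.0° gives GP at -129° from the x-axis; with |GP| = 19.2, P = (-26.7, -29.6). Then |KP| = |P − K| = 19.9.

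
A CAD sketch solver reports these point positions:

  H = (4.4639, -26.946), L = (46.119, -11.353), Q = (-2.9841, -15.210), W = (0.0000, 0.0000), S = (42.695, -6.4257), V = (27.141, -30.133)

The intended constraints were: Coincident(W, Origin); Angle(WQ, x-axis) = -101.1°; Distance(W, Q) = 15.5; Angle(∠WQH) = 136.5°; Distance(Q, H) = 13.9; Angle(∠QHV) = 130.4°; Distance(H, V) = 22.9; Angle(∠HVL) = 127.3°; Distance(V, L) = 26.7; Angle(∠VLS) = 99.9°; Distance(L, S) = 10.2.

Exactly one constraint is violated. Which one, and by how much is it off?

Distance(L, S) = 10.2 — off by 4.20.

W = (0.00, 0.00) ✓; WQ at -101.1° ✓; |WQ| = 15.50 ✓; ∠WQH = 136.5° ✓; |QH| = 13.90 ✓; ∠QHV = 130.4° ✓; |HV| = 22.90 ✓; ∠HVL = 127.3° ✓; |VL| = 26.70 ✓; ∠VLS = 99.90° ✓; |LS| = 6.000 ✗.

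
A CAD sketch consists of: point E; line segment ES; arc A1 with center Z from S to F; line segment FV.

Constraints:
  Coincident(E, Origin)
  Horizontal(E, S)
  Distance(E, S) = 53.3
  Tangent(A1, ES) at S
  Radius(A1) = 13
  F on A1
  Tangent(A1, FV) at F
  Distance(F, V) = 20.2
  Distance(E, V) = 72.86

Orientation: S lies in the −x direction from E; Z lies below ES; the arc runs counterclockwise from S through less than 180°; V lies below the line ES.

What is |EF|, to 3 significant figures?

67.8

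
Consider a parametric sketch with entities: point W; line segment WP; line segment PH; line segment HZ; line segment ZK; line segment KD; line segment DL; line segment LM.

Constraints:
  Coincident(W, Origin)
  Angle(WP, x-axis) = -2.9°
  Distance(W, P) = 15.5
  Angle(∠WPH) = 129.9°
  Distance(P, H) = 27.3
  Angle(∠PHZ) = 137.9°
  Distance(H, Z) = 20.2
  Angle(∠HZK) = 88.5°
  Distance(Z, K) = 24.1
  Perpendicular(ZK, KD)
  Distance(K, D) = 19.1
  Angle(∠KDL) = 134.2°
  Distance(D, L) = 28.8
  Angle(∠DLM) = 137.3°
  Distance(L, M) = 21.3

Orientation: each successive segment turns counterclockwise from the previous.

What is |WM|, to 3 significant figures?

52.7

W is at the origin; WP runs at -2.9° with length 15.5, so P = (15.5, -0.784). ∠WPH = 129.9° gives PH at 47.2° from the x-axis; with |PH| = 27.3, H = (34.0, 19.2). ∠PHZ = 137.9° gives HZ at 89.3° from the x-axis; with |HZ| = 20.2, Z = (34.3, 39.4). ∠HZK = 88.5° gives ZK at -179° from the x-axis; with |ZK| = 24.1, K = (10.2, 39.1). The perpendicularity gives KD at right angles to ZK, so KD runs at -89.2°; with |KD| = 19.1, D = (10.4, 20.0). ∠KDL = 134.2° gives DL at -43.4° from the x-axis; with |DL| = 28.8, L = (31.4, 0.222). ∠DLM = 137.3° gives LM at -0.700° from the x-axis; with |LM| = 21.3, M = (52.7, -0.0378). Then |WM| = |M − W| = 52.7.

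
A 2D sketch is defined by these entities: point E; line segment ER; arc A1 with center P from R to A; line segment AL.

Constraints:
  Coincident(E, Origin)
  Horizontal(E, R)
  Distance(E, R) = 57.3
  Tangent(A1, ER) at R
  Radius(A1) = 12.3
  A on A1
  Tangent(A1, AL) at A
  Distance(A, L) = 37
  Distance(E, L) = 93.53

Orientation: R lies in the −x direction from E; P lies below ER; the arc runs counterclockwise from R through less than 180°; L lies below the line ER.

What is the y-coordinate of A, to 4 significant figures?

-6.987

Checks: ∠(PR, RE) = 90.00° ✓; |PR| = 12.30 ✓; |PA| = 12.30 ✓; ∠(PA, AL) = 90.00° ✓; |AL| = 37.00 ✓; |EL| = 93.53 ✓.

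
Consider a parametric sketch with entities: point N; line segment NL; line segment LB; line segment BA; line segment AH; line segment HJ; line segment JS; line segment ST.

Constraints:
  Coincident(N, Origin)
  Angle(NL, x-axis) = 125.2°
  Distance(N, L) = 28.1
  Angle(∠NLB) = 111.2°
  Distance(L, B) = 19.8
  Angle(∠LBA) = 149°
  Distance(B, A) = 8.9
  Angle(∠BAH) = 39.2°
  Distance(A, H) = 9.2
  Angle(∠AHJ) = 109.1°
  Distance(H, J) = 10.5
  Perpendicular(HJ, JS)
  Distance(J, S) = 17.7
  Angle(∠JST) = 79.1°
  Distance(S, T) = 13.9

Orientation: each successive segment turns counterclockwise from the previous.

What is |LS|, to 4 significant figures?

31.44

N is at the origin; NL runs at 125.2° with length 28.1, so L = (-16.20, 22.96). ∠NLB = 111.2° gives LB at -166.0° from the x-axis; with |LB| = 19.8, B = (-35.41, 18.17). ∠LBA = 149.0° gives BA at -135.0° from the x-axis; with |BA| = 8.9, A = (-41.70, 11.88). ∠BAH = 39.2° gives AH at 5.800° from the x-axis; with |AH| = 9.2, H = (-32.55, 12.81). ∠AHJ = 109.1° gives HJ at 76.70° from the x-axis; with |HJ| = 10.5, J = (-30.13, 23.03). HJ is perpendicular to JS, so JS runs at 166.7°; with |JS| = 17.7, S = (-47.36, 27.10). Then |LS| = |S − L| = 31.44.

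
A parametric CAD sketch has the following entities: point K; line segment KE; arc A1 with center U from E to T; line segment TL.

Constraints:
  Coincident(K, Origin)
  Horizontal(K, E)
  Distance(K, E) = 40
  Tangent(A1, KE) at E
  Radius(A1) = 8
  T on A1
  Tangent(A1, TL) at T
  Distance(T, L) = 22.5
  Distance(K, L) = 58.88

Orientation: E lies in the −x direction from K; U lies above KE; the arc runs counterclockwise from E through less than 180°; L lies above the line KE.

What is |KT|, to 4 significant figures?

37.28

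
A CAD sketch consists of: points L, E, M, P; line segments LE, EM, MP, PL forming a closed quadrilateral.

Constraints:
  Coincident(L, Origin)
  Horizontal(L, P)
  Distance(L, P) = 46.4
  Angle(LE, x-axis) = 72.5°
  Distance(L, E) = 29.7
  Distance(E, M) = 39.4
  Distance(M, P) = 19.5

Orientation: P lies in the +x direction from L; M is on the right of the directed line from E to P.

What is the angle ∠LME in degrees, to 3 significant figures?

48.7°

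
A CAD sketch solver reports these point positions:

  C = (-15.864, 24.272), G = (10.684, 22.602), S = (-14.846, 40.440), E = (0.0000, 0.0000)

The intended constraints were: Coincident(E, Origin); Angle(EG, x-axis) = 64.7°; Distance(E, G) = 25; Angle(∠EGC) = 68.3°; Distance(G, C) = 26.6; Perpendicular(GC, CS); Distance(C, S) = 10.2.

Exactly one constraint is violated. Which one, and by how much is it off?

Distance(C, S) = 10.2 — off by 6.00.

E = (0.00, 0.00) ✓; EG at 64.70° ✓; |EG| = 25.00 ✓; ∠EGC = 68.30° ✓; |GC| = 26.60 ✓; ∠(GC, CS) = 90.00° ✓; |CS| = 16.20 ✗.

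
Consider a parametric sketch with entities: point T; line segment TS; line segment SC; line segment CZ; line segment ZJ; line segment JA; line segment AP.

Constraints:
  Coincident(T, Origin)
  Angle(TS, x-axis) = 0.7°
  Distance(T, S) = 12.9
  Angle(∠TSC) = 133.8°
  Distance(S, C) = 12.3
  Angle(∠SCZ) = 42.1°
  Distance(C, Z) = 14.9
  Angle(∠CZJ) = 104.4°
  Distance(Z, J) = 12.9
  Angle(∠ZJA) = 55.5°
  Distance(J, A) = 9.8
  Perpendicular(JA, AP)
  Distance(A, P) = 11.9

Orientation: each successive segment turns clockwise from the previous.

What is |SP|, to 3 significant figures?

11.0

∠ZJA = 55.5° gives JA at -23.5° from the x-axis; with |JA| = 9.8, A = (13.2, 1.02). JA is perpendicular to AP, so AP runs at -114°; with |AP| = 11.9, P = (8.43, -9.89). Then |SP| = |P − S| = 11.0.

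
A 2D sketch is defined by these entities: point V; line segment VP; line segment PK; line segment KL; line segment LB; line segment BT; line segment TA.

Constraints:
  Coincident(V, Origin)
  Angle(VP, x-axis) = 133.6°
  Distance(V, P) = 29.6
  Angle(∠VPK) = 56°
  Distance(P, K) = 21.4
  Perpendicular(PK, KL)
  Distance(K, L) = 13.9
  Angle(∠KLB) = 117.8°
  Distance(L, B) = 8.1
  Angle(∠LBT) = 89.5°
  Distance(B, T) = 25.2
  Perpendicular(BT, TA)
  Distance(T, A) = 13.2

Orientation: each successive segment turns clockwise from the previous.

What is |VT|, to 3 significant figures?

32.4

V is at the origin; VP runs at 133.6° with length 29.6, so P = (-20.4, 21.4). ∠VPK = 56.0° gives PK at 9.60° from the x-axis; with |PK| = 21.4, K = (0.688, 25.0). The perpendicularity gives KL at right angles to PK, so KL runs at -80.4°; with |KL| = 13.9, L = (3.01, 11.3). ∠KLB = 117.8° gives LB at -143° from the x-axis; with |LB| = 8.1, B = (-3.43, 6.38). ∠LBT = 89.5° gives BT at 127° from the x-axis; with |BT| = 25.2, T = (-18.6, 26.5). Then |VT| = |T − V| = 32.4.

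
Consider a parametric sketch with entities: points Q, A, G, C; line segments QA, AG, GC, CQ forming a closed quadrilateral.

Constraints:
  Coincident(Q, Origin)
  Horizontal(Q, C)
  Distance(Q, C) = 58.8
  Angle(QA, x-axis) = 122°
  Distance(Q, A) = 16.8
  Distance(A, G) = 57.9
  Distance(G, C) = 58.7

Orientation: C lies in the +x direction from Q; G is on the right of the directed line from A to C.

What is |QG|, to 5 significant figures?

41.331

Q is at the origin; Q and C share the same y with |QC| = 58.8 and C in +x, so C = (58.8, 0). QA runs at 122.0° with |QA| = 16.8, so A = (-8.9026, 14.247). G is determined by |AG| = 57.9 and |GC| = 58.7 together: it lies at the intersection of circle(A, 57.9) and circle(C, 58.7). With |AC| = 69.185, the foot of the radical line on AC is 33.919 from A and the perpendicular offset is √(57.9² − 33.919²) = 46.925. Taking the right-of-AC solution: G = (14.626, -38.657).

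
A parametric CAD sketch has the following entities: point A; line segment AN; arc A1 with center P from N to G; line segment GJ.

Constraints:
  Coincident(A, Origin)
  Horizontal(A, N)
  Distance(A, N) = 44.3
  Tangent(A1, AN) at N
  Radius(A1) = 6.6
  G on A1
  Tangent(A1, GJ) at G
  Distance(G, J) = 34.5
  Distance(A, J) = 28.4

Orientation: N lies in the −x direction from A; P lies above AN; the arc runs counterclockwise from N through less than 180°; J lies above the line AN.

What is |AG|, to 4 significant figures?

39.94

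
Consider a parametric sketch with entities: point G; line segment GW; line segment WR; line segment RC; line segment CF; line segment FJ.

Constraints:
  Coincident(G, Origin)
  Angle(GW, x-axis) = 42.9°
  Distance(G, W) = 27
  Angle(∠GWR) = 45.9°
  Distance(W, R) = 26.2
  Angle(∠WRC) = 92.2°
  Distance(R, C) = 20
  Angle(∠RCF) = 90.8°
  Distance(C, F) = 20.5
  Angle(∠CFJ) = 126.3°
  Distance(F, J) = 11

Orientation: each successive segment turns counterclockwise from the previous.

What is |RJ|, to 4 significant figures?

29.47

∠RCF = 90.8° gives CF at -6.000° from the x-axis; with |CF| = 20.5, F = (12.19, -2.310). ∠CFJ = 126.3° gives FJ at 47.70° from the x-axis; with |FJ| = 11.0, J = (19.59, 5.826). Then |RJ| = |J − R| = 29.47.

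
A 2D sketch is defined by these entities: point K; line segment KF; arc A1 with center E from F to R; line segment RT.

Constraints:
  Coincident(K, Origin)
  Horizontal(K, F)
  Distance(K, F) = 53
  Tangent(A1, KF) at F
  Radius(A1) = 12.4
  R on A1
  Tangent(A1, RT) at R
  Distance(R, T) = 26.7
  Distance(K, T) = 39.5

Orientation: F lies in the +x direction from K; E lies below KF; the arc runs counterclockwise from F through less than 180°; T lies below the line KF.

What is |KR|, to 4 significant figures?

43.00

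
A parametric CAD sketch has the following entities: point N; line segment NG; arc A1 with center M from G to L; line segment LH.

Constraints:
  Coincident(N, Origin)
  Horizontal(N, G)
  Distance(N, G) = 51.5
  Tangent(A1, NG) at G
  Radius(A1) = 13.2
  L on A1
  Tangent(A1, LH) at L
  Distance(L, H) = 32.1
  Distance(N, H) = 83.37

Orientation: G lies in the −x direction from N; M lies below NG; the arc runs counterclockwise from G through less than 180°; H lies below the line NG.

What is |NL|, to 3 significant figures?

64.9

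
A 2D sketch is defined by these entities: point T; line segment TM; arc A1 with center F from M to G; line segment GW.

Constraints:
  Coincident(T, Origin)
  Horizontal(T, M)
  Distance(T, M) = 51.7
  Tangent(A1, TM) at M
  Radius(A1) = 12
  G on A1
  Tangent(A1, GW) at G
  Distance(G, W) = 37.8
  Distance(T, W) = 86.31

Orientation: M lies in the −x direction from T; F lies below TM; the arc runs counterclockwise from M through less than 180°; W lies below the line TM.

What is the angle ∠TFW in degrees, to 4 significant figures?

136.6°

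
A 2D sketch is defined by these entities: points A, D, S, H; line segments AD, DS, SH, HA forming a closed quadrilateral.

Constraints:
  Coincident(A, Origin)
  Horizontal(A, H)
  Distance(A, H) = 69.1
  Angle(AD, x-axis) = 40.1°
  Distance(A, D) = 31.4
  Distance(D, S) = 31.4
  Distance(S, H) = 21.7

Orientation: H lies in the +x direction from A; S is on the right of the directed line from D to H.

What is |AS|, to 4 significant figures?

47.42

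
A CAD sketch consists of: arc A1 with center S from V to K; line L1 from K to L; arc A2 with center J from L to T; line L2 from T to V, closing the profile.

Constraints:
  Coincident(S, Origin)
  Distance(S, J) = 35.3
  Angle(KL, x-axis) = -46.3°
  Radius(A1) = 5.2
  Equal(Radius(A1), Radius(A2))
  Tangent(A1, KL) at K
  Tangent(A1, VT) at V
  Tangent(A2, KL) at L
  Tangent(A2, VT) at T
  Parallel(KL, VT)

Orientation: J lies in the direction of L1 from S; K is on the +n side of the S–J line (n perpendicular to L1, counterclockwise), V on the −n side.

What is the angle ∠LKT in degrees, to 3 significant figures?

16.4°

The slot axis is L1's direction at -46.3°, so u = (cos -46.3°, sin -46.3°) = (0.691, -0.723) and n = (−sin -46.3°, cos -46.3°) = (0.723, 0.691). S is at the origin and J lies 35.3 along u from S, so J = 35.3·u = (24.4, -25.5). Tangency of A1 to both parallel lines with radius 5.2 puts K and V at S ± 5.2·n: K = (3.76, 3.59), V = (-3.76, -3.59). Equal radii place L and T the same way about J: L = J + 5.2·n = (28.1, -21.9), T = J − 5.2·n = (20.6, -29.1). Then cos ∠LKT = KL·KT / (|KL||KT|), giving 16.4°.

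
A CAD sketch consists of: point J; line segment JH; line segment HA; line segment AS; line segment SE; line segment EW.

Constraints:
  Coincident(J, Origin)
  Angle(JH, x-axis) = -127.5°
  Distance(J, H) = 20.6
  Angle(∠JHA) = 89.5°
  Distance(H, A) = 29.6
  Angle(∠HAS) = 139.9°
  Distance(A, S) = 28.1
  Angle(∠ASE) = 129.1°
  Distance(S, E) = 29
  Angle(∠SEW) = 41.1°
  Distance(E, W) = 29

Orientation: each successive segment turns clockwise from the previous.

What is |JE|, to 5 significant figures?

56.948

∠HAS = 139.9° gives AS at 101.90° from the x-axis; with |AS| = 28.1, S = (-41.660, 29.377). ∠ASE = 129.1° gives SE at 51.000° from the x-axis; with |SE| = 29.0, E = (-23.410, 51.914). Then |JE| = |E − J| = 56.948.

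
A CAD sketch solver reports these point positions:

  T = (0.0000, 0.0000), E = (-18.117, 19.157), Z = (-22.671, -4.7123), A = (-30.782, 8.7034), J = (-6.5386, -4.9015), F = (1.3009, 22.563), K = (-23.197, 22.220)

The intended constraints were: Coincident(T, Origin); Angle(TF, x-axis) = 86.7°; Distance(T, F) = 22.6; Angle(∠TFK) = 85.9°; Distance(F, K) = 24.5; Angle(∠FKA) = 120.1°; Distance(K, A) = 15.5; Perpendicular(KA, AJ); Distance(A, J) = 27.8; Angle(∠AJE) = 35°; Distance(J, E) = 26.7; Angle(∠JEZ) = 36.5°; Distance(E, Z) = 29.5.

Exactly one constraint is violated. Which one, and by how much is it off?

Distance(E, Z) = 29.5 — off by 5.20.

T = (0.00, 0.00) ✓; TF at 86.70° ✓; |TF| = 22.60 ✓; ∠TFK = 85.90° ✓; |FK| = 24.50 ✓; ∠FKA = 120.1° ✓; |KA| = 15.50 ✓; ∠(KA, AJ) = 90.00° ✓; |AJ| = 27.80 ✓; ∠AJE = 35.00° ✓; |JE| = 26.70 ✓; ∠JEZ = 36.50° ✓; |EZ| = 24.30 ✗.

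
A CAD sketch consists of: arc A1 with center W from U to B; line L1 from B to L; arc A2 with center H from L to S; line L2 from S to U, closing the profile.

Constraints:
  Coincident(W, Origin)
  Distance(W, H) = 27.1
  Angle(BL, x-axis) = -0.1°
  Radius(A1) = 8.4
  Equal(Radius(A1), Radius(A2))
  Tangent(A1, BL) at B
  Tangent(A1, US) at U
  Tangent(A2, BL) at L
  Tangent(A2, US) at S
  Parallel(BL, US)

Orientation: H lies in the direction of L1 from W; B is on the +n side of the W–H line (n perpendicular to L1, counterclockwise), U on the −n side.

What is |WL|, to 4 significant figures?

28.37

Tangency of A1 to both parallel lines with radius 8.4 puts B and U at W ± 8.4·n: B = (0.01466, 8.400), U = (-0.01466, -8.400). Equal radii place L and S the same way about H: L = H + 8.4·n = (27.11, 8.353), S = H − 8.4·n = (27.09, -8.447). Then |WL| = |L − W| = 28.37.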